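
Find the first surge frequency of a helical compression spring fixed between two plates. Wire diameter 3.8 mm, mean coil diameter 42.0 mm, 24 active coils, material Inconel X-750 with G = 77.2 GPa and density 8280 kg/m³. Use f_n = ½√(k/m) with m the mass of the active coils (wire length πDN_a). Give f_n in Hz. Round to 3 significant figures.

30.8 Hz

k = Gd⁴/(8D³N_a) = (77.2×10³)(3.8⁴)/(8·42.0³·24) = 1.1316 N/mm = 1131.6 N/m
Wire length L = πDN_a = π·42.0·24 = 3166.7 mm
m = ρ·(πd²/4)·L = 8280 × 11.341×10⁻⁶ m² × 3.1667 m = 0.29737 kg
f_n = ½√(k/m) = 0.5·√(1131.6/0.29737) = 0.5·√(3805.4) = 30.844 Hz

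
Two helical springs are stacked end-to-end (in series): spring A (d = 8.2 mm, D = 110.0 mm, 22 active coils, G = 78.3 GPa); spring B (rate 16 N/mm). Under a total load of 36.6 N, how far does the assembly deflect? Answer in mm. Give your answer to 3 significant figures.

26.5 mm

k_A = Gd⁴/(8D³N_a) = (78.3×10³)(8.2⁴)/(8·110.0³·22) = 1.5112 N/mm
Series: 1/k_eq = 1/1.5112 + 1/16 = 0.72422; k_eq = 1.3808 N/mm
δ = F/k_eq = 36.6/1.3808 = 26.506 mm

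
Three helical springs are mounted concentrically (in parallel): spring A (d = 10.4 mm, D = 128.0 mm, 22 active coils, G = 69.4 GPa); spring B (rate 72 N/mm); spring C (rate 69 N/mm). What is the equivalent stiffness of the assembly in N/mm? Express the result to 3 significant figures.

k_A = Gd⁴/(8D³N_a) = (69.4×10³)(10.4⁴)/(8·128.0³·22) = 2.1996 N/mm
Parallel: k_eq = 2.1996 + 72 + 69 = 143.2 N/mm

143 N/mm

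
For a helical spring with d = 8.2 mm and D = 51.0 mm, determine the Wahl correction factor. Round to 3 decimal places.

1.243

C = D/d = 51.0/8.2 = 6.2195
K_W = (4C−1)/(4C−4) + 0.615/C = 23.878/20.878 + 0.0989 = 1.2426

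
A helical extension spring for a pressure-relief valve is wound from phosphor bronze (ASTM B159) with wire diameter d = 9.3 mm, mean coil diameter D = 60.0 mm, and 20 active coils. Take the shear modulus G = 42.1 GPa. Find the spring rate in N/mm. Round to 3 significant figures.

k = Gd⁴/(8D³N_a) = (42.1×10³ × 9.3⁴) / (8 × 60.0³ × 20)
  = 3.1493e+08 / 3.456e+07 = 9.1126 N/mm

9.11 N/mm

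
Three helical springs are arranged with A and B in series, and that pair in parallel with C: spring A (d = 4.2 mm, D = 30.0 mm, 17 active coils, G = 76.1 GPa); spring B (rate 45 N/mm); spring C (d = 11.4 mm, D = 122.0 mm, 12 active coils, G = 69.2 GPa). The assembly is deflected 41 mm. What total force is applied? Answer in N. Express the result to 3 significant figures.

506 N

k_A = Gd⁴/(8D³N_a) = (76.1×10³)(4.2⁴)/(8·30.0³·17) = 6.4488 N/mm
k_C = Gd⁴/(8D³N_a) = (69.2×10³)(11.4⁴)/(8·122.0³·12) = 6.7046 N/mm
Springs A,B series: k_AB = 1/(1/6.4488+1/45) = 5.6405 N/mm; parallel with C: k_eq = 5.6405+6.7046 = 12.345 N/mm
F = k_eq·δ = 12.345·41 = 506.15 N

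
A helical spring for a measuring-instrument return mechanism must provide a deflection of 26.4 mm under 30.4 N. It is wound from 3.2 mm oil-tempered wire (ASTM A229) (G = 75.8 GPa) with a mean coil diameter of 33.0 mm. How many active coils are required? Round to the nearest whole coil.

24

Required rate k = F/δ = 30.4/26.4 = 1.1515 N/mm
N_a = Gd⁴/(8D³k) = (75.8×10³ × 3.2⁴)/(8 × 33.0³ × 1.1515)
    = 7.94821e+06 / 331056 = 24.01 → 24 coils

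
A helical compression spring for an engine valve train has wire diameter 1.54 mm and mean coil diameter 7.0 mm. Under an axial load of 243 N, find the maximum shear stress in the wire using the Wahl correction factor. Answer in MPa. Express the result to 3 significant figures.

Spring index C = D/d = 7.0/1.54 = 4.5455
K_W = (4C−1)/(4C−4) + 0.615/C = 17.182/14.182 + 0.1353 = 1.3468
τ₀ = 8FD/(πd³) = 8·243·7.0/(π·1.54³) = 13608/11.474 = 1186 MPa
τ_max = K·τ₀ = 1.3468 × 1186 = 1597.3 MPa

1600 MPa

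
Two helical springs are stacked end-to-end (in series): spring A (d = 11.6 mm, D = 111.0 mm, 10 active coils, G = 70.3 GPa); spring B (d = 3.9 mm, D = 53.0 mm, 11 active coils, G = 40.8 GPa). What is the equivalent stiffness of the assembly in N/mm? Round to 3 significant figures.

k_A = Gd⁴/(8D³N_a) = (70.3×10³)(11.6⁴)/(8·111.0³·10) = 11.634 N/mm
k_B = Gd⁴/(8D³N_a) = (40.8×10³)(3.9⁴)/(8·53.0³·11) = 0.72046 N/mm
Series: 1/k_eq = 1/11.634 + 1/0.72046 = 1.474; k_eq = 0.67844 N/mm

0.678 N/mm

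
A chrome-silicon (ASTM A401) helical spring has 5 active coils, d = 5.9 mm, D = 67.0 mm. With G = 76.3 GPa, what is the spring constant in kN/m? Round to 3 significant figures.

k = Gd⁴/(8D³N_a) = (76.3×10³ × 5.9⁴) / (8 × 67.0³ × 5)
  = 9.24555e+07 / 1.20305e+07 = 7.6851 N/mm

7.69 kN/m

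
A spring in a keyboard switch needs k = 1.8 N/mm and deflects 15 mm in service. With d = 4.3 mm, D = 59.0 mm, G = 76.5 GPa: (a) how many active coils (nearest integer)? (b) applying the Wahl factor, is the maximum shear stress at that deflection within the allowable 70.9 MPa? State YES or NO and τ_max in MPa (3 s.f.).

N_a = Gd⁴/(8D³k) = (76.5×10³)(4.3⁴)/(8·59.0³·1.8) = 8.843 → N_a = 9
Actual rate k = Gd⁴/(8D³·9) = 1.7687 N/mm
Working load F = kδ = 1.7687·15 = 26.53 N
C = 59.0/4.3 = 13.7209; K_W = (4C−1)/(4C−4)+0.615/C = 1.1038
τ_max = K_W·8FD/(πd³) = 1.1038·50.133 = 55.336 MPa
τ_max ≤ 70.9 MPa → acceptable

(a) 9 coils; (b) YES, τ_max = 55.3 MPa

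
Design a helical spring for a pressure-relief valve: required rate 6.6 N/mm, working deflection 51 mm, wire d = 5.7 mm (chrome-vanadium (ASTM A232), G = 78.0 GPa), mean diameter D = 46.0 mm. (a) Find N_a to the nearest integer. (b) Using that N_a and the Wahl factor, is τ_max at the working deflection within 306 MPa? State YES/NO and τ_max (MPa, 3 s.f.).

N_a = Gd⁴/(8D³k) = (78.0×10³)(5.7⁴)/(8·46.0³·6.6) = 16.02 → N_a = 16
Actual rate k = Gd⁴/(8D³·16) = 6.6086 N/mm
Working load F = kδ = 6.6086·51 = 337.04 N
C = 46.0/5.7 = 8.0702; K_W = (4C−1)/(4C−4)+0.615/C = 1.1823
τ_max = K_W·8FD/(πd³) = 1.1823·213.18 = 252.04 MPa
τ_max ≤ 306 MPa → acceptable

(a) 16 coils; (b) YES, τ_max = 252 MPa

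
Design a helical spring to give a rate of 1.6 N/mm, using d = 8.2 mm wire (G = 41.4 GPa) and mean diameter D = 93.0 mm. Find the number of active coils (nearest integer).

18

N_a = Gd⁴/(8D³k) = (41.4×10³ × 8.2⁴)/(8 × 93.0³ × 1.6)
    = 1.87178e+08 / 1.02958e+07 = 18.18 → 18 coils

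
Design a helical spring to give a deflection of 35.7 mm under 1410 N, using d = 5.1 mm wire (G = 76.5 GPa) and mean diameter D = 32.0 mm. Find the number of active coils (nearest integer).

Required rate k = F/δ = 1410/35.7 = 39.496 N/mm
N_a = Gd⁴/(8D³k) = (76.5×10³ × 5.1⁴)/(8 × 32.0³ × 39.496)
    = 5.17538e+07 / 1.03536e+07 = 4.999 → 5 coils

5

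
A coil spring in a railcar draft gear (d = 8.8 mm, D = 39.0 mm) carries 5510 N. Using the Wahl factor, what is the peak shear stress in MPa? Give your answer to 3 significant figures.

1090 MPa

Spring index C = D/d = 39.0/8.8 = 4.4318
K_W = (4C−1)/(4C−4) + 0.615/C = 16.727/13.727 + 0.1388 = 1.3573
τ₀ = 8FD/(πd³) = 8·5510·39.0/(π·8.8³) = 1.71912e+06/2140.9 = 802.99 MPa
τ_max = K·τ₀ = 1.3573 × 802.99 = 1089.9 MPa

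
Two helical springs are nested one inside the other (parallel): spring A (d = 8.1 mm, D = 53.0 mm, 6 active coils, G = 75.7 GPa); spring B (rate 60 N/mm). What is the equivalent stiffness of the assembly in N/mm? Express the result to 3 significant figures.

k_A = Gd⁴/(8D³N_a) = (75.7×10³)(8.1⁴)/(8·53.0³·6) = 45.6 N/mm
Parallel: k_eq = 45.6 + 60 = 105.6 N/mm

106 N/mm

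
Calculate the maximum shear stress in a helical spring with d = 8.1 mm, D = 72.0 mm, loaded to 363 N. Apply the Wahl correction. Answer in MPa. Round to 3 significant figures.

146 MPa

Spring index C = D/d = 72.0/8.1 = 8.8889
K_W = (4C−1)/(4C−4) + 0.615/C = 34.556/31.556 + 0.0692 = 1.1643
τ₀ = 8FD/(πd³) = 8·363·72.0/(π·8.1³) = 209088/1669.6 = 125.23 MPa
τ_max = K·τ₀ = 1.1643 × 125.23 = 145.81 MPa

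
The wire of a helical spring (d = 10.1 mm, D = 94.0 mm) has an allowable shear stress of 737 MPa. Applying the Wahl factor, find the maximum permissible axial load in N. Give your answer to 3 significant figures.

2740 N

C = D/d = 94.0/10.1 = 9.3069
K_W = (4C−1)/(4C−4) + 0.615/C = 36.228/33.228 + 0.0661 = 1.1564
τ_max = K·8FD/(πd³) → F_max = τ_allow·πd³/(8DK)
F_max = 737·π·10.1³/(8·94.0·1.1564) = 2.3855e+06/869.59 = 2743.3 N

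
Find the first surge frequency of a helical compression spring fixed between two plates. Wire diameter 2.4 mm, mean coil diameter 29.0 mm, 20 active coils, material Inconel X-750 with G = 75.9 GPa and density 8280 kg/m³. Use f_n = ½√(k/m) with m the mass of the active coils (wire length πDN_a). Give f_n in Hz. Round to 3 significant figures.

48.6 Hz

k = Gd⁴/(8D³N_a) = (75.9×10³)(2.4⁴)/(8·29.0³·20) = 0.64532 N/mm = 645.32 N/m
Wire length L = πDN_a = π·29.0·20 = 1822.1 mm
m = ρ·(πd²/4)·L = 8280 × 4.5239×10⁻⁶ m² × 1.8221 m = 0.068253 kg
f_n = ½√(k/m) = 0.5·√(645.32/0.068253) = 0.5·√(9454.8) = 48.618 Hz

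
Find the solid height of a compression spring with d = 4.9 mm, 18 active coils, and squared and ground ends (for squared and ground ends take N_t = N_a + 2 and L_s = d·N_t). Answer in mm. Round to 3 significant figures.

squared and ground ends: N_t = N_a + 2 = 18 + 2 = 20
L_s = d·N_t = 4.9 × 20 = 98 mm

98.0 mm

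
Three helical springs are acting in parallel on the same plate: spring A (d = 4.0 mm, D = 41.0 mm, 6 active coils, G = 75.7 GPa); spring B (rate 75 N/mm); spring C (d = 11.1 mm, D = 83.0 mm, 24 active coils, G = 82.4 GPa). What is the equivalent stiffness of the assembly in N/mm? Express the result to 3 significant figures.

92.3 N/mm

k_A = Gd⁴/(8D³N_a) = (75.7×10³)(4.0⁴)/(8·41.0³·6) = 5.8579 N/mm
k_C = Gd⁴/(8D³N_a) = (82.4×10³)(11.1⁴)/(8·83.0³·24) = 11.394 N/mm
Parallel: k_eq = 5.8579 + 75 + 11.394 = 92.252 N/mm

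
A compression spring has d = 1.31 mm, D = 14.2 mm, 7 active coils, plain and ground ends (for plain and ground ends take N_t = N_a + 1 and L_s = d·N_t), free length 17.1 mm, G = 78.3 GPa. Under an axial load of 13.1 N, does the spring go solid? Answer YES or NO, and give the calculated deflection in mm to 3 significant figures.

YES, δ = 9.11 mm

k = Gd⁴/(8D³N_a) = (78.3×10³)(1.31⁴)/(8·14.2³·7) = 1.4381 N/mm
N_t = 8; L_s = 1.31·8 = 10.48 mm; δ_solid = L₀ − L_s = 17.1 − 10.48 = 6.62 mm
δ = F/k = 13.1/1.4381 = 9.1091 mm
δ ≥ δ_solid → spring goes solid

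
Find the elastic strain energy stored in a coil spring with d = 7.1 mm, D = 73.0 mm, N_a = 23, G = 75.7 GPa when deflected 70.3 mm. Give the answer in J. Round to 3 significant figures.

6.64 J

k = Gd⁴/(8D³N_a) = (75.7×10³)(7.1⁴)/(8·73.0³·23) = 2.6875 N/mm
U = ½kδ² = 0.5 × 2.6875 × 70.3² = 6640.8 N·mm = 6.6408 J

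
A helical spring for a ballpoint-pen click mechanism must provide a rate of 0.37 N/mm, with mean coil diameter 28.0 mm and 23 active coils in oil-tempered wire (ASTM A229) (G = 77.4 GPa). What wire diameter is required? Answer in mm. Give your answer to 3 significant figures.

d = (8D³N_a·k / G)^(1/4) = (8·28.0³·23·0.37 / (77.4×10³))^0.25
  = (19.309)^0.25 = 2.0962 mm

2.10 mm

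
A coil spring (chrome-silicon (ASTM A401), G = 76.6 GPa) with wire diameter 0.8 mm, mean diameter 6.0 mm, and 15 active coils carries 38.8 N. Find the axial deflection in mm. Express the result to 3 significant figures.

32.1 mm

k = Gd⁴/(8D³N_a) = (76.6×10³)(0.8⁴)/(8·6.0³·15) = 1.2105 N/mm
δ = F/k = 38.8 / 1.2105 = 32.054 mm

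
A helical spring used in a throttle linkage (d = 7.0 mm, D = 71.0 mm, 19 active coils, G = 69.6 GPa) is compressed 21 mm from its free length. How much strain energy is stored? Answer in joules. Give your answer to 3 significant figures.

k = Gd⁴/(8D³N_a) = (69.6×10³)(7.0⁴)/(8·71.0³·19) = 3.0717 N/mm
U = ½kδ² = 0.5 × 3.0717 × 21² = 677.32 N·mm = 0.67732 J

0.677 J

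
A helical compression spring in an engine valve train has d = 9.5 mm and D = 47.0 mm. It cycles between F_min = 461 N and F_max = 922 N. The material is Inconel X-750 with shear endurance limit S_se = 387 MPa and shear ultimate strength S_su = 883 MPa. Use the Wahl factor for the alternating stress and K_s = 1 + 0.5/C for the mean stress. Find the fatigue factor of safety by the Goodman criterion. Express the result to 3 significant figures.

4.35

C = D/d = 47.0/9.5 = 4.9474; K_W = (4C−1)/(4C−4)+0.615/C = 1.3143; K_s = 1+0.5/C = 1.1011
F_a = (F_max−F_min)/2 = 230.5 N; F_m = (F_max+F_min)/2 = 691.5 N
τ_a = K_W·8F_aD/(πd³) = 1.3143 × 32.176 = 42.29 MPa
τ_m = K_s·8F_mD/(πd³) = 1.1011 × 96.529 = 106.28 MPa
Goodman: 1/n_f = τ_a/S_se + τ_m/S_su = 42.29/387 + 106.28/883 = 0.10928 + 0.12037 = 0.22964
n_f = 1/0.22964 = 4.355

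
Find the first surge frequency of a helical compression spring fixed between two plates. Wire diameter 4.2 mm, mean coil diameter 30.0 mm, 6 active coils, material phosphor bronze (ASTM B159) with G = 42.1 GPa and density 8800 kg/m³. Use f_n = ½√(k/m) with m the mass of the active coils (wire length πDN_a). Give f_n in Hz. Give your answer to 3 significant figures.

k = Gd⁴/(8D³N_a) = (42.1×10³)(4.2⁴)/(8·30.0³·6) = 10.108 N/mm = 10108 N/m
Wire length L = πDN_a = π·30.0·6 = 565.49 mm
m = ρ·(πd²/4)·L = 8800 × 13.854×10⁻⁶ m² × 0.56549 m = 0.068944 kg
f_n = ½√(k/m) = 0.5·√(10108/0.068944) = 0.5·√(1.4662e+05) = 191.45 Hz

191 Hz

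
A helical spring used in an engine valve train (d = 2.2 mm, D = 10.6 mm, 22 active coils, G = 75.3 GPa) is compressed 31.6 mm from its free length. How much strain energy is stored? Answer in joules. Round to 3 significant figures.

4.20 J

k = Gd⁴/(8D³N_a) = (75.3×10³)(2.2⁴)/(8·10.6³·22) = 8.415 N/mm
U = ½kδ² = 0.5 × 8.415 × 31.6² = 4201.5 N·mm = 4.2015 J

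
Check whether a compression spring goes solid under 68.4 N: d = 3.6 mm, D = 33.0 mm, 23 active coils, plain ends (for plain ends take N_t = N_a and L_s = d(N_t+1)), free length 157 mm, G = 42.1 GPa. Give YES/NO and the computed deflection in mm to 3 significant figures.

k = Gd⁴/(8D³N_a) = (42.1×10³)(3.6⁴)/(8·33.0³·23) = 1.0694 N/mm
N_t = 23; L_s = 3.6·24 = 86.4 mm; δ_solid = L₀ − L_s = 157 − 86.4 = 70.6 mm
δ = F/k = 68.4/1.0694 = 63.962 mm
δ < δ_solid → spring does not go solid

NO, δ = 64.0 mm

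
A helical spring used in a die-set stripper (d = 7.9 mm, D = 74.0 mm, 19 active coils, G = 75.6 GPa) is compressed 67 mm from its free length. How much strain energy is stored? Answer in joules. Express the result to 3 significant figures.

10.7 J

k = Gd⁴/(8D³N_a) = (75.6×10³)(7.9⁴)/(8·74.0³·19) = 4.7807 N/mm
U = ½kδ² = 0.5 × 4.7807 × 67² = 10730 N·mm = 10.73 J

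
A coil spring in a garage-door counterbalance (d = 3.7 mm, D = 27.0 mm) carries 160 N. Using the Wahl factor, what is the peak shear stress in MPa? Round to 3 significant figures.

261 MPa

Spring index C = D/d = 27.0/3.7 = 7.2973
K_W = (4C−1)/(4C−4) + 0.615/C = 28.189/25.189 + 0.0843 = 1.2034
τ₀ = 8FD/(πd³) = 8·160·27.0/(π·3.7³) = 34560/159.13 = 217.18 MPa
τ_max = K·τ₀ = 1.2034 × 217.18 = 261.35 MPa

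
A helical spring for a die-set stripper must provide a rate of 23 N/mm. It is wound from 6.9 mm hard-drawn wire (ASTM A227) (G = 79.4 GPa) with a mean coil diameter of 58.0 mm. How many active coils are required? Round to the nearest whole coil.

N_a = Gd⁴/(8D³k) = (79.4×10³ × 6.9⁴)/(8 × 58.0³ × 23)
    = 1.79977e+08 / 3.59006e+07 = 5.013 → 5 coils

5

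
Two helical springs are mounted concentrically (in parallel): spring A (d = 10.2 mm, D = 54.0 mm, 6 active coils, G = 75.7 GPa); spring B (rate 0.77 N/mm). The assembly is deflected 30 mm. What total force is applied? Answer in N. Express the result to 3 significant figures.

k_A = Gd⁴/(8D³N_a) = (75.7×10³)(10.2⁴)/(8·54.0³·6) = 108.41 N/mm
Parallel: k_eq = 108.41 + 0.77 = 109.18 N/mm
F = k_eq·δ = 109.18·30 = 3275.4 N

3280 N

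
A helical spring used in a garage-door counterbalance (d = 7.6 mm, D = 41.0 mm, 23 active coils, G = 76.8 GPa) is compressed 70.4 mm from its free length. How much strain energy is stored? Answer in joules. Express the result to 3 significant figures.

50.1 J

k = Gd⁴/(8D³N_a) = (76.8×10³)(7.6⁴)/(8·41.0³·23) = 20.204 N/mm
U = ½kδ² = 0.5 × 20.204 × 70.4² = 50068 N·mm = 50.068 J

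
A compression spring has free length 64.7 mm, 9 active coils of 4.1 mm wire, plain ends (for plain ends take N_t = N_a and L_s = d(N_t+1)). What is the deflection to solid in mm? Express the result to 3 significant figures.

23.7 mm

N_t = 9; L_s = 4.1·10 = 41 mm
δ_solid = L₀ − L_s = 64.7 − 41 = 23.7 mm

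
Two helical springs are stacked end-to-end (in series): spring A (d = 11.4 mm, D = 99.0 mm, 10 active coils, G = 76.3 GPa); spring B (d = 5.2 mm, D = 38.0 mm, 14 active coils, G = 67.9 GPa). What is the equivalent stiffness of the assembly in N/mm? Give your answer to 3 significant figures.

k_A = Gd⁴/(8D³N_a) = (76.3×10³)(11.4⁴)/(8·99.0³·10) = 16.602 N/mm
k_B = Gd⁴/(8D³N_a) = (67.9×10³)(5.2⁴)/(8·38.0³·14) = 8.0782 N/mm
Series: 1/k_eq = 1/16.602 + 1/8.0782 = 0.18403; k_eq = 5.434 N/mm

5.43 N/mm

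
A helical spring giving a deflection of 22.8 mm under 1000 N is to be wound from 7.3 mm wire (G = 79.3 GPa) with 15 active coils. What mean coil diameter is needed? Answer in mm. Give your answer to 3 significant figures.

Required rate k = F/δ = 1000/22.8 = 43.86 N/mm
D = (Gd⁴/(8N_a·k))^(1/3) = (79.3×10³·7.3⁴/(8·15·43.86))^(1/3)
  = (42787.6)^(1/3) = 34.9762 mm

35.0 mm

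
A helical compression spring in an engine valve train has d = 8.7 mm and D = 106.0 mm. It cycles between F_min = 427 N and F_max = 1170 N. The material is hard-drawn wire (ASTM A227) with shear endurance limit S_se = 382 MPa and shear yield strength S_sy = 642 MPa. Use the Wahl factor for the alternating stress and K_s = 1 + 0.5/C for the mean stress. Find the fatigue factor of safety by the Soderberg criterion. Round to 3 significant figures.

C = D/d = 106.0/8.7 = 12.1839; K_W = (4C−1)/(4C−4)+0.615/C = 1.1175; K_s = 1+0.5/C = 1.0410
F_a = (F_max−F_min)/2 = 371.5 N; F_m = (F_max+F_min)/2 = 798.5 N
τ_a = K_W·8F_aD/(πd³) = 1.1175 × 152.28 = 170.18 MPa
τ_m = K_s·8F_mD/(πd³) = 1.0410 × 327.31 = 340.75 MPa
Soderberg: 1/n_f = τ_a/S_se + τ_m/S_sy = 170.18/382 + 340.75/642 = 0.44550 + 0.53076 = 0.97625
n_f = 1/0.97625 = 1.024

1.02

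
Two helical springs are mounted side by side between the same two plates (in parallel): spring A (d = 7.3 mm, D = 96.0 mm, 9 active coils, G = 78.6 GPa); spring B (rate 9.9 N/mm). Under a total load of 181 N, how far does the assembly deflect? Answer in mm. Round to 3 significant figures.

k_A = Gd⁴/(8D³N_a) = (78.6×10³)(7.3⁴)/(8·96.0³·9) = 3.504 N/mm
Parallel: k_eq = 3.504 + 9.9 = 13.404 N/mm
δ = F/k_eq = 181/13.404 = 13.503 mm

13.5 mm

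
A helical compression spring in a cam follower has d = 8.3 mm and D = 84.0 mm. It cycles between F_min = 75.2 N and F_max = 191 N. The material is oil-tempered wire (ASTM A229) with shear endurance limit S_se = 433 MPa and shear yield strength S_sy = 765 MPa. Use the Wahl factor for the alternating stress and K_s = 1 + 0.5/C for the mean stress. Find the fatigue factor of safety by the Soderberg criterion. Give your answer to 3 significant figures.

7.97

C = D/d = 84.0/8.3 = 10.1205; K_W = (4C−1)/(4C−4)+0.615/C = 1.1430; K_s = 1+0.5/C = 1.0494
F_a = (F_max−F_min)/2 = 57.9 N; F_m = (F_max+F_min)/2 = 133.1 N
τ_a = K_W·8F_aD/(πd³) = 1.1430 × 21.66 = 24.758 MPa
τ_m = K_s·8F_mD/(πd³) = 1.0494 × 49.792 = 52.252 MPa
Soderberg: 1/n_f = τ_a/S_se + τ_m/S_sy = 24.758/433 + 52.252/765 = 0.05718 + 0.06830 = 0.12548
n_f = 1/0.12548 = 7.969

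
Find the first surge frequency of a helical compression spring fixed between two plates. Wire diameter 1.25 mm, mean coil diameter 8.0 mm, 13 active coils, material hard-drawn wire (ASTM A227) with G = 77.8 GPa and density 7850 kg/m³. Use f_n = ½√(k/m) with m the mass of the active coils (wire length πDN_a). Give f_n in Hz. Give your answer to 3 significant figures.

k = Gd⁴/(8D³N_a) = (77.8×10³)(1.25⁴)/(8·8.0³·13) = 3.5671 N/mm = 3567.1 N/m
Wire length L = πDN_a = π·8.0·13 = 326.73 mm
m = ρ·(πd²/4)·L = 7850 × 1.2272×10⁻⁶ m² × 0.32673 m = 0.0031475 kg
f_n = ½√(k/m) = 0.5·√(3567.1/0.0031475) = 0.5·√(1.1333e+06) = 532.29 Hz

532 Hz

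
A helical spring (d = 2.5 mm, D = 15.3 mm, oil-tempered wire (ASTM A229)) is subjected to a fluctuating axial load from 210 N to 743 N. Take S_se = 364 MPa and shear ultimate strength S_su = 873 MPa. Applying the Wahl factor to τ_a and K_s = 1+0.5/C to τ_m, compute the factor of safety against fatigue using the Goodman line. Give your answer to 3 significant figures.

C = D/d = 15.3/2.5 = 6.1200; K_W = (4C−1)/(4C−4)+0.615/C = 1.2470; K_s = 1+0.5/C = 1.0817
F_a = (F_max−F_min)/2 = 266.5 N; F_m = (F_max+F_min)/2 = 476.5 N
τ_a = K_W·8F_aD/(πd³) = 1.2470 × 664.52 = 828.64 MPa
τ_m = K_s·8F_mD/(πd³) = 1.0817 × 1188.2 = 1285.2 MPa
Goodman: 1/n_f = τ_a/S_se + τ_m/S_su = 828.64/364 + 1285.2/873 = 2.27649 + 1.47220 = 3.7487
n_f = 1/3.7487 = 0.2668

0.267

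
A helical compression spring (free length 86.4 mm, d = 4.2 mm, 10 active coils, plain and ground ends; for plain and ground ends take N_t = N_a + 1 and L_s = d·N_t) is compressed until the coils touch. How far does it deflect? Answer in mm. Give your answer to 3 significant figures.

40.2 mm

N_t = 11; L_s = 4.2·11 = 46.2 mm
δ_solid = L₀ − L_s = 86.4 − 46.2 = 40.2 mm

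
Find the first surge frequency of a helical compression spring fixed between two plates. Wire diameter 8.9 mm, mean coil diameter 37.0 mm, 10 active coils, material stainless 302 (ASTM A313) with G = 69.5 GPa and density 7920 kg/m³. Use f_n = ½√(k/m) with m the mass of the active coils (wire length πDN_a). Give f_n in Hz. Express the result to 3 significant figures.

k = Gd⁴/(8D³N_a) = (69.5×10³)(8.9⁴)/(8·37.0³·10) = 107.61 N/mm = 1.0761e+05 N/m
Wire length L = πDN_a = π·37.0·10 = 1162.4 mm
m = ρ·(πd²/4)·L = 7920 × 62.211×10⁻⁶ m² × 1.1624 m = 0.57273 kg
f_n = ½√(k/m) = 0.5·√(1.0761e+05/0.57273) = 0.5·√(1.8789e+05) = 216.73 Hz

217 Hz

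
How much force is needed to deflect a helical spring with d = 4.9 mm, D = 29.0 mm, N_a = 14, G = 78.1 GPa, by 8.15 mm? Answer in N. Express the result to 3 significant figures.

134 N

k = Gd⁴/(8D³N_a) = (78.1×10³)(4.9⁴)/(8·29.0³·14) = 16.483 N/mm
F = k·δ = 16.483 × 8.15 = 134.33 N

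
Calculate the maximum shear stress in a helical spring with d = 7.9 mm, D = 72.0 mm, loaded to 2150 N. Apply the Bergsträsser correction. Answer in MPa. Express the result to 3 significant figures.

919 MPa

Spring index C = D/d = 72.0/7.9 = 9.1139
K_B = (4C+2)/(4C−3) = 38.456/33.456 = 1.1495
τ₀ = 8FD/(πd³) = 8·2150·72.0/(π·7.9³) = 1.2384e+06/1548.9 = 799.52 MPa
τ_max = K·τ₀ = 1.1495 × 799.52 = 919.01 MPa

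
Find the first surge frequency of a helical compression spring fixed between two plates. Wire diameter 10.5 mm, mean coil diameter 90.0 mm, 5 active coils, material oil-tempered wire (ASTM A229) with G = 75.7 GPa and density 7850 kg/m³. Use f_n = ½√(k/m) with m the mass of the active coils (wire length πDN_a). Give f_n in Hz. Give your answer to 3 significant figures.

k = Gd⁴/(8D³N_a) = (75.7×10³)(10.5⁴)/(8·90.0³·5) = 31.555 N/mm = 31555 N/m
Wire length L = πDN_a = π·90.0·5 = 1413.7 mm
m = ρ·(πd²/4)·L = 7850 × 86.59×10⁻⁶ m² × 1.4137 m = 0.96095 kg
f_n = ½√(k/m) = 0.5·√(31555/0.96095) = 0.5·√(32837) = 90.605 Hz

90.6 Hz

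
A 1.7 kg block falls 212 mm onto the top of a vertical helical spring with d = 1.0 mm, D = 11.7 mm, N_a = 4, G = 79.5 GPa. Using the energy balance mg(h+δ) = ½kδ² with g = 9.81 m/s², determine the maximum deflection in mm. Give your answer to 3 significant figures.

k = Gd⁴/(8D³N_a) = (79.5×10³)(1.0⁴)/(8·11.7³·4) = 1.5512 N/mm
W = mg = 1.7 × 9.81 = 16.677 N
½kδ² − Wδ − Wh = 0 → δ = (W + √(W² + 2kWh))/k
δ = (16.677 + √(278.12 + 10968.4))/1.5512 = (16.677 + 106.05)/1.5512 = 79.119 mm

79.1 mm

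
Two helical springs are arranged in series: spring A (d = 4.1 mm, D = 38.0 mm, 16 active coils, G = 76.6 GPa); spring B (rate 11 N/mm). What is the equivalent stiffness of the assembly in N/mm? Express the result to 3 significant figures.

k_A = Gd⁴/(8D³N_a) = (76.6×10³)(4.1⁴)/(8·38.0³·16) = 3.0818 N/mm
Series: 1/k_eq = 1/3.0818 + 1/11 = 0.4154; k_eq = 2.4073 N/mm

2.41 N/mm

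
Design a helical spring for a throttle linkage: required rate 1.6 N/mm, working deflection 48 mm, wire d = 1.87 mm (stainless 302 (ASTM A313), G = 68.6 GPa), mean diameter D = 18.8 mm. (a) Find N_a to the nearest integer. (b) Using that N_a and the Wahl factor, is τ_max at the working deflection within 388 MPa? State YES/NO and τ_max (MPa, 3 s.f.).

N_a = Gd⁴/(8D³k) = (68.6×10³)(1.87⁴)/(8·18.8³·1.6) = 9.863 → N_a = 10
Actual rate k = Gd⁴/(8D³·10) = 1.5781 N/mm
Working load F = kδ = 1.5781·48 = 75.747 N
C = 18.8/1.87 = 10.0535; K_W = (4C−1)/(4C−4)+0.615/C = 1.1440
τ_max = K_W·8FD/(πd³) = 1.1440·554.55 = 634.41 MPa
τ_max > 388 MPa → exceeds allowable

(a) 10 coils; (b) NO, τ_max = 634 MPa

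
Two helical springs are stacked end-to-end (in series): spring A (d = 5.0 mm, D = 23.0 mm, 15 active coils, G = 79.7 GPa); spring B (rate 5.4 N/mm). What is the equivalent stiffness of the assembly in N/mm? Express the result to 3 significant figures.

k_A = Gd⁴/(8D³N_a) = (79.7×10³)(5.0⁴)/(8·23.0³·15) = 34.117 N/mm
Series: 1/k_eq = 1/34.117 + 1/5.4 = 0.2145; k_eq = 4.6621 N/mm

4.66 N/mm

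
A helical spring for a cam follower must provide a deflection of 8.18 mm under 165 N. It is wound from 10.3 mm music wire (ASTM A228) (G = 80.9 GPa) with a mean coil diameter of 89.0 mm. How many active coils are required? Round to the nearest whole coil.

Required rate k = F/δ = 165/8.18 = 20.171 N/mm
N_a = Gd⁴/(8D³k) = (80.9×10³ × 10.3⁴)/(8 × 89.0³ × 20.171)
    = 9.10537e+08 / 1.1376e+08 = 8.004 → 8 coils

8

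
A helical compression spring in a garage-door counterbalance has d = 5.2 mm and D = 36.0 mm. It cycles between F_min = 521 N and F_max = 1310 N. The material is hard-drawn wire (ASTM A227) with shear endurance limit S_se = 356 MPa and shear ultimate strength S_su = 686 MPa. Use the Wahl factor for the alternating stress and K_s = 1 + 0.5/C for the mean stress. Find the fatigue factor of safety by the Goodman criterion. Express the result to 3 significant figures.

C = D/d = 36.0/5.2 = 6.9231; K_W = (4C−1)/(4C−4)+0.615/C = 1.2155; K_s = 1+0.5/C = 1.0722
F_a = (F_max−F_min)/2 = 394.5 N; F_m = (F_max+F_min)/2 = 915.5 N
τ_a = K_W·8F_aD/(πd³) = 1.2155 × 257.21 = 312.62 MPa
τ_m = K_s·8F_mD/(πd³) = 1.0722 × 596.89 = 639.99 MPa
Goodman: 1/n_f = τ_a/S_se + τ_m/S_su = 312.62/356 + 639.99/686 = 0.87815 + 0.93294 = 1.8111
n_f = 1/1.8111 = 0.5522

0.552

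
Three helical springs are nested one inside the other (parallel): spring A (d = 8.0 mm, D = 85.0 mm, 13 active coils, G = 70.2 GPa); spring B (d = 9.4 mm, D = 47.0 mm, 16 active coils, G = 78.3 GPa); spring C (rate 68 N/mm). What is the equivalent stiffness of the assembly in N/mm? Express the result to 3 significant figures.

k_A = Gd⁴/(8D³N_a) = (70.2×10³)(8.0⁴)/(8·85.0³·13) = 4.502 N/mm
k_B = Gd⁴/(8D³N_a) = (78.3×10³)(9.4⁴)/(8·47.0³·16) = 46.001 N/mm
Parallel: k_eq = 4.502 + 46.001 + 68 = 118.5 N/mm

119 N/mm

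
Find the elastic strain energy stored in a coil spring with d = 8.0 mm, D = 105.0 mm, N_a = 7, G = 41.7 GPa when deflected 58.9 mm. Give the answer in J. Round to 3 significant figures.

4.57 J

k = Gd⁴/(8D³N_a) = (41.7×10³)(8.0⁴)/(8·105.0³·7) = 2.6348 N/mm
U = ½kδ² = 0.5 × 2.6348 × 58.9² = 4570.3 N·mm = 4.5703 J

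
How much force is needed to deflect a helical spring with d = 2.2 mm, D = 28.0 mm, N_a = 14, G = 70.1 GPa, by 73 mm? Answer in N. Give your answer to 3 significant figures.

k = Gd⁴/(8D³N_a) = (70.1×10³)(2.2⁴)/(8·28.0³·14) = 0.66791 N/mm
F = k·δ = 0.66791 × 73 = 48.757 N

48.8 N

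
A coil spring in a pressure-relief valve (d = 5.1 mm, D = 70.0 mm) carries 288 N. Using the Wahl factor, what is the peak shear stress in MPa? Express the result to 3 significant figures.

Spring index C = D/d = 70.0/5.1 = 13.7255
K_W = (4C−1)/(4C−4) + 0.615/C = 53.902/50.902 + 0.0448 = 1.1037
τ₀ = 8FD/(πd³) = 8·288·70.0/(π·5.1³) = 161280/416.74 = 387.01 MPa
τ_max = K·τ₀ = 1.1037 × 387.01 = 427.16 MPa

427 MPa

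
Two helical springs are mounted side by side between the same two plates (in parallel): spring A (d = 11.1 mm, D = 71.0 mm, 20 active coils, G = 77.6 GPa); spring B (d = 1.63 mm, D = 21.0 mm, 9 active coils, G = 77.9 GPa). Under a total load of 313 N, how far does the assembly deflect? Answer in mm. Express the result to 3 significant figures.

14.6 mm

k_A = Gd⁴/(8D³N_a) = (77.6×10³)(11.1⁴)/(8·71.0³·20) = 20.571 N/mm
k_B = Gd⁴/(8D³N_a) = (77.9×10³)(1.63⁴)/(8·21.0³·9) = 0.8247 N/mm
Parallel: k_eq = 20.571 + 0.8247 = 21.396 N/mm
δ = F/k_eq = 313/21.396 = 14.629 mm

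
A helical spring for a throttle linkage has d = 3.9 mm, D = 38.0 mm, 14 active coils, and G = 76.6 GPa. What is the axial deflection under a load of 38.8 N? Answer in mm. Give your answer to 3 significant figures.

13.5 mm

k = Gd⁴/(8D³N_a) = (76.6×10³)(3.9⁴)/(8·38.0³·14) = 2.8835 N/mm
δ = F/k = 38.8 / 2.8835 = 13.456 mm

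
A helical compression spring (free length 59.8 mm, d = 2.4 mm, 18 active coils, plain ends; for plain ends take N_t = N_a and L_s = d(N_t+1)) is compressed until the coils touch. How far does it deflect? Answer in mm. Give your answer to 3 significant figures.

N_t = 18; L_s = 2.4·19 = 45.6 mm
δ_solid = L₀ − L_s = 59.8 − 45.6 = 14.2 mm

14.2 mm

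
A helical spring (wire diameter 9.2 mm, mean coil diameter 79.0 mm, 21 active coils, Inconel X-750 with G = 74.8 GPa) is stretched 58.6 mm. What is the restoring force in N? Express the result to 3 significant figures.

379 N

k = Gd⁴/(8D³N_a) = (74.8×10³)(9.2⁴)/(8·79.0³·21) = 6.4694 N/mm
F = k·δ = 6.4694 × 58.6 = 379.11 N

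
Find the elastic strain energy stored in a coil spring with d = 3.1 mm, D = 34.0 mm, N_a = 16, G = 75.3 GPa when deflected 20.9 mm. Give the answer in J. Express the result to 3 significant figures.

0.302 J

k = Gd⁴/(8D³N_a) = (75.3×10³)(3.1⁴)/(8·34.0³·16) = 1.3823 N/mm
U = ½kδ² = 0.5 × 1.3823 × 20.9² = 301.9 N·mm = 0.3019 J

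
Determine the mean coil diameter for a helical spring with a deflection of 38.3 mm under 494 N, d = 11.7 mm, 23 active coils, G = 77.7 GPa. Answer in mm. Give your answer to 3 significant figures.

85.0 mm

Required rate k = F/δ = 494/38.3 = 12.898 N/mm
D = (Gd⁴/(8N_a·k))^(1/3) = (77.7×10³·11.7⁴/(8·23·12.898))^(1/3)
  = (613506)^(1/3) = 84.9714 mm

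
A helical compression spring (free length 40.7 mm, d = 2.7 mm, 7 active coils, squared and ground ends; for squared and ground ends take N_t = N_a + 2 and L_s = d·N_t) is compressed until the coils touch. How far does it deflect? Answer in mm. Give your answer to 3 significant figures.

16.4 mm

N_t = 9; L_s = 2.7·9 = 24.3 mm
δ_solid = L₀ − L_s = 40.7 − 24.3 = 16.4 mm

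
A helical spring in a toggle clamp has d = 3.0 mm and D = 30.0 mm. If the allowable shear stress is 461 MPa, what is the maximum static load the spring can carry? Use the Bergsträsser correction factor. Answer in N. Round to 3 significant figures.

144 N

C = D/d = 30.0/3.0 = 10.0000
K_B = (4C+2)/(4C−3) = 42.000/37.000 = 1.1351
τ_max = K·8FD/(πd³) → F_max = τ_allow·πd³/(8DK)
F_max = 461·π·3.0³/(8·30.0·1.1351) = 39103/272.43 = 143.53 N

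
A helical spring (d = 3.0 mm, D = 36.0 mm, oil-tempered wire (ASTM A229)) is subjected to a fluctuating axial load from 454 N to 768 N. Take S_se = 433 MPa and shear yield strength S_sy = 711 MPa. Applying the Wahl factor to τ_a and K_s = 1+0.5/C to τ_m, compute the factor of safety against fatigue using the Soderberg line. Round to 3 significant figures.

C = D/d = 36.0/3.0 = 12.0000; K_W = (4C−1)/(4C−4)+0.615/C = 1.1194; K_s = 1+0.5/C = 1.0417
F_a = (F_max−F_min)/2 = 157 N; F_m = (F_max+F_min)/2 = 611 N
τ_a = K_W·8F_aD/(πd³) = 1.1194 × 533.06 = 596.73 MPa
τ_m = K_s·8F_mD/(πd³) = 1.0417 × 2074.5 = 2161 MPa
Soderberg: 1/n_f = τ_a/S_se + τ_m/S_sy = 596.73/433 + 2161/711 = 1.37812 + 3.03934 = 4.4175
n_f = 1/4.4175 = 0.2264

0.226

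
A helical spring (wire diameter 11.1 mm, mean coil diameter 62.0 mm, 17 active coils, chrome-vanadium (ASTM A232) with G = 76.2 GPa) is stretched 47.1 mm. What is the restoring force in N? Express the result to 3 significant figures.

k = Gd⁴/(8D³N_a) = (76.2×10³)(11.1⁴)/(8·62.0³·17) = 35.689 N/mm
F = k·δ = 35.689 × 47.1 = 1680.9 N

1680 N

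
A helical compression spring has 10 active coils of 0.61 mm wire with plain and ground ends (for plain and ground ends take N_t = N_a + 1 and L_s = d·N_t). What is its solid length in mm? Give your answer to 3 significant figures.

6.71 mm

plain and ground ends: N_t = N_a + 1 = 10 + 1 = 11
L_s = d·N_t = 0.61 × 11 = 6.71 mm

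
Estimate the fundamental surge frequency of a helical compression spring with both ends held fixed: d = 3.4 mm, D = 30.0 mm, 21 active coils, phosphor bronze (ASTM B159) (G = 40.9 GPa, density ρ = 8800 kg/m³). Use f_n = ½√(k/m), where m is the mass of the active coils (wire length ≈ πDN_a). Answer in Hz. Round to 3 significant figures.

43.6 Hz

k = Gd⁴/(8D³N_a) = (40.9×10³)(3.4⁴)/(8·30.0³·21) = 1.2049 N/mm = 1204.9 N/m
Wire length L = πDN_a = π·30.0·21 = 1979.2 mm
m = ρ·(πd²/4)·L = 8800 × 9.0792×10⁻⁶ m² × 1.9792 m = 0.15813 kg
f_n = ½√(k/m) = 0.5·√(1204.9/0.15813) = 0.5·√(7619.8) = 43.646 Hz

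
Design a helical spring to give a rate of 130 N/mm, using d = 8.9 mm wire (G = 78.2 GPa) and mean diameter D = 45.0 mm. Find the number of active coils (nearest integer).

N_a = Gd⁴/(8D³k) = (78.2×10³ × 8.9⁴)/(8 × 45.0³ × 130)
    = 4.90644e+08 / 9.477e+07 = 5.177 → 5 coils

5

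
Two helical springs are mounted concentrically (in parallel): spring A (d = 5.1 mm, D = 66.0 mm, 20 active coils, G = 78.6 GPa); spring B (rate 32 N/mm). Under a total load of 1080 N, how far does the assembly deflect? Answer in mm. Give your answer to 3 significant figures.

k_A = Gd⁴/(8D³N_a) = (78.6×10³)(5.1⁴)/(8·66.0³·20) = 1.156 N/mm
Parallel: k_eq = 1.156 + 32 = 33.156 N/mm
δ = F/k_eq = 1080/33.156 = 32.573 mm

32.6 mm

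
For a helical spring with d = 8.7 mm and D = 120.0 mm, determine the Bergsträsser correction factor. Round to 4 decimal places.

C = D/d = 120.0/8.7 = 13.7931
K_B = (4C+2)/(4C−3) = 57.172/52.172 = 1.0958

1.0958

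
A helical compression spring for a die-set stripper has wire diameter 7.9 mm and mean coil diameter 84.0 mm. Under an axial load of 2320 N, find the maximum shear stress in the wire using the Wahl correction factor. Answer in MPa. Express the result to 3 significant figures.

Spring index C = D/d = 84.0/7.9 = 10.6329
K_W = (4C−1)/(4C−4) + 0.615/C = 41.532/38.532 + 0.0578 = 1.1357
τ₀ = 8FD/(πd³) = 8·2320·84.0/(π·7.9³) = 1.55904e+06/1548.9 = 1006.5 MPa
τ_max = K·τ₀ = 1.1357 × 1006.5 = 1143.1 MPa

1140 MPa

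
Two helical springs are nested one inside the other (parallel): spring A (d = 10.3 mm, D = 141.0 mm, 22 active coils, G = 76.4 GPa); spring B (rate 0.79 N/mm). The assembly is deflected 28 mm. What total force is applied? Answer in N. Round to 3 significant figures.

70.9 N

k_A = Gd⁴/(8D³N_a) = (76.4×10³)(10.3⁴)/(8·141.0³·22) = 1.7429 N/mm
Parallel: k_eq = 1.7429 + 0.79 = 2.5329 N/mm
F = k_eq·δ = 2.5329·28 = 70.921 N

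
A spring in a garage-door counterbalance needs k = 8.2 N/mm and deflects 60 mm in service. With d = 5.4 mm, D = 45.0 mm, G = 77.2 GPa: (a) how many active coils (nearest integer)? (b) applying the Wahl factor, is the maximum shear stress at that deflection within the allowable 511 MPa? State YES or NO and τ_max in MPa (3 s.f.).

N_a = Gd⁴/(8D³k) = (77.2×10³)(5.4⁴)/(8·45.0³·8.2) = 10.98 → N_a = 11
Actual rate k = Gd⁴/(8D³·11) = 8.186 N/mm
Working load F = kδ = 8.186·60 = 491.16 N
C = 45.0/5.4 = 8.3333; K_W = (4C−1)/(4C−4)+0.615/C = 1.1761
τ_max = K_W·8FD/(πd³) = 1.1761·357.43 = 420.37 MPa
τ_max ≤ 511 MPa → acceptable

(a) 11 coils; (b) YES, τ_max = 420 MPa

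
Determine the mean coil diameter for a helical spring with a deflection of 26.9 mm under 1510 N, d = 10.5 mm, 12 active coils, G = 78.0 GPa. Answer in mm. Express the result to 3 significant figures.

Required rate k = F/δ = 1510/26.9 = 56.134 N/mm
D = (Gd⁴/(8N_a·k))^(1/3) = (78.0×10³·10.5⁴/(8·12·56.134))^(1/3)
  = (175936)^(1/3) = 56.0340 mm

56.0 mm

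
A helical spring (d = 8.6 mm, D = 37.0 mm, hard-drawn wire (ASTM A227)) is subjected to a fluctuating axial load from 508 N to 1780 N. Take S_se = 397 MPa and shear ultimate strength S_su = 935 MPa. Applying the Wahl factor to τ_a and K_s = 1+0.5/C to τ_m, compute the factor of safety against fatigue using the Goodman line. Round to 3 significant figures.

C = D/d = 37.0/8.6 = 4.3023; K_W = (4C−1)/(4C−4)+0.615/C = 1.3701; K_s = 1+0.5/C = 1.1162
F_a = (F_max−F_min)/2 = 636 N; F_m = (F_max+F_min)/2 = 1144 N
τ_a = K_W·8F_aD/(πd³) = 1.3701 × 94.211 = 129.08 MPa
τ_m = K_s·8F_mD/(πd³) = 1.1162 × 169.46 = 189.16 MPa
Goodman: 1/n_f = τ_a/S_se + τ_m/S_su = 129.08/397 + 189.16/935 = 0.32513 + 0.20231 = 0.52743
n_f = 1/0.52743 = 1.896

1.90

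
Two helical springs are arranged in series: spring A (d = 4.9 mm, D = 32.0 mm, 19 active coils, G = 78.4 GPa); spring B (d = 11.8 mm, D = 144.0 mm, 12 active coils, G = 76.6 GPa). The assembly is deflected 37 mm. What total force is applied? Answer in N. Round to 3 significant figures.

k_A = Gd⁴/(8D³N_a) = (78.4×10³)(4.9⁴)/(8·32.0³·19) = 9.0742 N/mm
k_B = Gd⁴/(8D³N_a) = (76.6×10³)(11.8⁴)/(8·144.0³·12) = 5.1808 N/mm
Series: 1/k_eq = 1/9.0742 + 1/5.1808 = 0.30322; k_eq = 3.2979 N/mm
F = k_eq·δ = 3.2979·37 = 122.02 N

122 N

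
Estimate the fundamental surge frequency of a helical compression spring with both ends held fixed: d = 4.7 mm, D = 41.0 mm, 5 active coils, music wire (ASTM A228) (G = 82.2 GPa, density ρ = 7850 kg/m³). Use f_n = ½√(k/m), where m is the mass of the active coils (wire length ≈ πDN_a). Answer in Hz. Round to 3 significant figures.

204 Hz

k = Gd⁴/(8D³N_a) = (82.2×10³)(4.7⁴)/(8·41.0³·5) = 14.55 N/mm = 14550 N/m
Wire length L = πDN_a = π·41.0·5 = 644.03 mm
m = ρ·(πd²/4)·L = 7850 × 17.349×10⁻⁶ m² × 0.64403 m = 0.087712 kg
f_n = ½√(k/m) = 0.5·√(14550/0.087712) = 0.5·√(1.6588e+05) = 203.64 Hz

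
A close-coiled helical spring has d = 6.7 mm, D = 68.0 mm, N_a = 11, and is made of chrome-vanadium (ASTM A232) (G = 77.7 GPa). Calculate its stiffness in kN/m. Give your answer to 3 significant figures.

5.66 kN/m

k = Gd⁴/(8D³N_a) = (77.7×10³ × 6.7⁴) / (8 × 68.0³ × 11)
  = 1.56574e+08 / 2.767e+07 = 5.6586 N/mm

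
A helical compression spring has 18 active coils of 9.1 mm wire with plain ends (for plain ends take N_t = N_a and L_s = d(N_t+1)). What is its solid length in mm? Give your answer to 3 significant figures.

plain ends: N_t = N_a = 18
L_s = d·(N_t+1) = 9.1 × 19 = 172.9 mm

173 mm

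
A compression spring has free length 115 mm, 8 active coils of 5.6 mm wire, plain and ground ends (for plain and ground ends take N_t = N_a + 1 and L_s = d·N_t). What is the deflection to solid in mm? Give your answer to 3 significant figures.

64.6 mm

N_t = 9; L_s = 5.6·9 = 50.4 mm
δ_solid = L₀ − L_s = 115 − 50.4 = 64.6 mm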